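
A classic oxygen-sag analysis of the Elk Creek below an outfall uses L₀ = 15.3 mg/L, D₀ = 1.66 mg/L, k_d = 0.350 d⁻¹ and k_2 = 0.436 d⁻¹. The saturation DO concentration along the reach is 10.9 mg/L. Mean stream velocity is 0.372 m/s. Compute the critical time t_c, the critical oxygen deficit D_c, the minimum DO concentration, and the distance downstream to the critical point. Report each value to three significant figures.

t_c ≈ 2.24 d; D_c ≈ 5.61 mg/L; min DO ≈ 5.29 mg/L; x_c ≈ 72.0 km

t_c = [1/(k_2−k_d)] ln[(k_2/k_d)(1 − D₀(k_2−k_d)/(k_d L₀))]
= [1/(0.436−0.350)] ln[(0.436/0.350)(1 − 1.66×0.08600/(0.350×15.3))]
= (1/0.08600) ln[1.246 × 0.9733] = 11.63 × ln(1.213) = 11.63 × 0.1927 = 2.241 d.
L(t_c) = L₀ e^(−k_d t_c) = 15.3 × 0.4565 = 6.984 mg/L, and at the critical point k_2 D_c = k_d L, so D_c = (0.350/0.436) × 6.984 = 5.607 mg/L.
Minimum DO = C_s − D_c = 10.9 − 5.607 = 5.293 mg/L.
x_c = v t_c = 0.372 m/s × 2.241 d × 86400 s/d = 72010 m ≈ 72.0 km.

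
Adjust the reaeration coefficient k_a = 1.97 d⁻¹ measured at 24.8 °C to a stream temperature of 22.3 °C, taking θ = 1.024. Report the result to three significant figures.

k_a(T₂) = k_a(T₁) · θ^(T₂−T₁) = 1.97 × 1.024^(22.3−24.8)
= 1.97 × 1.024^-2.50 = 1.97 × 0.9424 = 1.857 d⁻¹.

k_a ≈ 1.86 d⁻¹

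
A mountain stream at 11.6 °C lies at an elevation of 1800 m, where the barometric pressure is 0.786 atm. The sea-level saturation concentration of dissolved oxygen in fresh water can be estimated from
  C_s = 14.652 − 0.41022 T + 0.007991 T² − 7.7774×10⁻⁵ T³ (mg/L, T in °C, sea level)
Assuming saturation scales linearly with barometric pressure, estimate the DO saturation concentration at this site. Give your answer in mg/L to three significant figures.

C_s ≈ 8.53 mg/L

At sea level: C_s = 14.652 − 0.41022×11.6 + 0.007991×11.6² − 7.7774×10⁻⁵×11.6³ = 10.85 mg/L.
Pressure correction: C_s' = 10.85 × 0.786 = 8.526 mg/L.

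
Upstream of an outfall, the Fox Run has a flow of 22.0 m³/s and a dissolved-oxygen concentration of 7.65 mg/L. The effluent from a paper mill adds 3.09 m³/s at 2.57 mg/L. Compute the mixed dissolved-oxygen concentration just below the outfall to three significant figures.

Flow-weighted mixing: C = (Q_r C_r + Q_w C_w)/(Q_r + Q_w)
= (22.0×7.65 + 3.09×2.57)/(22.0 + 3.09) = 176.2/25.09 = 7.024 mg/L.

7.02 mg/L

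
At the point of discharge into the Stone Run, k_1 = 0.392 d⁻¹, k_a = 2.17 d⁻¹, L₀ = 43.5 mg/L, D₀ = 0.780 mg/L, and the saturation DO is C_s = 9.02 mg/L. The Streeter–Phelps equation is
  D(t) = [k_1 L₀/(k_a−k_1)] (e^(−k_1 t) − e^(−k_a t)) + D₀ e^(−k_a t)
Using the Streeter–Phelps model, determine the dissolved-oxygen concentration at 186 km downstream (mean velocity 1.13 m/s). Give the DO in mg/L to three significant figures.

DO ≈ 4.62 mg/L

Travel time t = x/v = 186 km / (1.13 m/s) = 186000 m / 1.13 m/s = 164600 s = 1.905 d.
k_1 L₀/(k_a−k_1) = 0.392×43.5/(2.17−0.392) = 17.05/1.778 = 9.591 mg/L.
e^(−k_1 t) = e^(−0.392×1.905) = 0.4739; e^(−k_a t) = e^(−2.17×1.905) = 0.01602.
D = 9.591 × (0.4739 − 0.01602) + 0.780 × 0.01602 = 4.391 + 0.01249 = 4.404 mg/L.
DO = C_s − D = 9.02 − 4.404 = 4.616 mg/L.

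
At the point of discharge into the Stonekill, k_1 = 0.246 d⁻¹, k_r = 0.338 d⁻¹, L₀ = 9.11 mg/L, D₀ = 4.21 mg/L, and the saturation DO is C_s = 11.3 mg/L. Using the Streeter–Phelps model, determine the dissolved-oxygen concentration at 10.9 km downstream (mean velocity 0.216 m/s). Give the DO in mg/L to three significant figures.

DO ≈ 6.74 mg/L

Travel time t = x/v = 10.9 km / (0.216 m/s) = 10900 m / 0.216 m/s = 50460 s = 0.5841 d.
k_1 L₀/(k_r−k_1) = 0.246×9.11/(0.338−0.246) = 2.241/0.09200 = 24.36 mg/L.
e^(−k_1 t) = e^(−0.246×0.5841) = 0.8662; e^(−k_r t) = e^(−0.338×0.5841) = 0.8209.
D = 24.36 × (0.8662 − 0.8209) + 4.21 × 0.8209 = 1.104 + 3.456 = 4.560 mg/L.
DO = C_s − D = 11.3 − 4.560 = 6.740 mg/L.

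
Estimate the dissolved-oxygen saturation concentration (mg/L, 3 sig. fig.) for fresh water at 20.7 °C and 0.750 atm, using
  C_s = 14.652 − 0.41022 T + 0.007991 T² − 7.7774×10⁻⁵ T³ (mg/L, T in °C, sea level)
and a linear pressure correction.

At sea level: C_s = 14.652 − 0.41022×20.7 + 0.007991×20.7² − 7.7774×10⁻⁵×20.7³ = 8.895 mg/L.
Pressure correction: C_s' = 8.895 × 0.750 = 6.671 mg/L.

C_s ≈ 6.67 mg/L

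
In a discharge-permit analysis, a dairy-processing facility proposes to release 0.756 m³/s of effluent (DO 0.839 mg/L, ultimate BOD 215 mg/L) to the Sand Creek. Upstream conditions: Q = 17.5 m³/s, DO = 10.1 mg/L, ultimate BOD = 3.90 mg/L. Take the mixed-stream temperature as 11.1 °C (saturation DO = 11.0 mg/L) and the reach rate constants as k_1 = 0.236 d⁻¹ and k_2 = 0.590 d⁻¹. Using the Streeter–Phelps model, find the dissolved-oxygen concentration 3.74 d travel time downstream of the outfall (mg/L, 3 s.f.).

DO ≈ 8.30 mg/L

Mixed DO = (17.5×10.1 + 0.756×0.839)/(17.5+0.756) = 177.4/18.26 = 9.716 mg/L.
Mixed L₀ = (17.5×3.90 + 0.756×215)/(18.26) = 230.8/18.26 = 12.64 mg/L.
Initial deficit D₀ = C_s − DO₀ = 11.0 − 9.716 = 1.284 mg/L.
D(3.74) = [0.236×12.64/(0.590−0.236)](e^(−0.236×3.74) − e^(−0.590×3.74)) + 1.284 e^(−0.590×3.74)
= 8.428 × (0.4137 − 0.1101) + 1.284 × 0.1101 = 2.700 mg/L.
DO = 11.0 − 2.700 = 8.300 mg/L.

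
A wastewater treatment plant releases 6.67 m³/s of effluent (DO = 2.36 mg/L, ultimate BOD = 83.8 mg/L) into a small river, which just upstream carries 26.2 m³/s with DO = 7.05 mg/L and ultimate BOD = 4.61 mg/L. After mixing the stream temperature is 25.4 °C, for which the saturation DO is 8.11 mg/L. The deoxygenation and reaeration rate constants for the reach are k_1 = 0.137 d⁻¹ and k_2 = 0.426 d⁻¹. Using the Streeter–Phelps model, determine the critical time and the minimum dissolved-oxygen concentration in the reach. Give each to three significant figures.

Mixed DO = (26.2×7.05 + 6.67×2.36)/(26.2+6.67) = 200.5/32.87 = 6.098 mg/L.
Mixed L₀ = (26.2×4.61 + 6.67×83.8)/(32.87) = 679.7/32.87 = 20.68 mg/L.
Initial deficit D₀ = C_s − DO₀ = 8.11 − 6.098 = 2.012 mg/L.
t_c = (1/0.2890) ln[(0.426/0.137)(1 − 2.012×0.2890/(0.137×20.68))] = 3.460 × ln(2.471) = 3.131 d.
D_c = (0.137/0.426) × 20.68 × e^(−0.137×3.131) = 0.3216 × 20.68 × 0.6512 = 4.331 mg/L.
Minimum DO = 8.11 − 4.331 = 3.779 mg/L.

t_c ≈ 3.13 d; minimum DO ≈ 3.78 mg/L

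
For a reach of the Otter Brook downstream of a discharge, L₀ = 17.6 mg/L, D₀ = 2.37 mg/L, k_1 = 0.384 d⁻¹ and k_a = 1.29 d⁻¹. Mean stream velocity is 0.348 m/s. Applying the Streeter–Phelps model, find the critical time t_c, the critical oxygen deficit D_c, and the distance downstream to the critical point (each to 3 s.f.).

t_c ≈ 0.916 d; D_c ≈ 3.69 mg/L; x_c ≈ 27.5 km

With k_a/k_1 = 3.359 and 1 − D₀(k_a−k_1)/(k_1 L₀) = 0.6823,
t_c = ln(3.359 × 0.6823) / (1.29 − 0.384) = ln(2.292) / 0.9060 = 0.8295/0.9060 = 0.9155 d.
L(t_c) = L₀ e^(−k_1 t_c) = 17.6 × 0.7036 = 12.38 mg/L, and at the critical point k_a D_c = k_1 L, so D_c = (0.384/1.29) × 12.38 = 3.686 mg/L.
x_c = v t_c = 0.348 m/s × 0.9155 d × 86400 s/d = 27530 m ≈ 27.5 km.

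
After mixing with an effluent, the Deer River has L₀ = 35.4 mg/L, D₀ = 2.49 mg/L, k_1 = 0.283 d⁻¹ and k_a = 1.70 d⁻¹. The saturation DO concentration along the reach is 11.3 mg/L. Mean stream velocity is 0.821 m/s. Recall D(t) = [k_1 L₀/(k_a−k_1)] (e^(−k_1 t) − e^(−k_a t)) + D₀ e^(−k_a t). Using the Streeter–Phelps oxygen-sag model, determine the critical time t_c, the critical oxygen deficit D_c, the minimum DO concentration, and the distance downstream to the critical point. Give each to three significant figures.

t_c = [1/(k_a−k_1)] ln[(k_a/k_1)(1 − D₀(k_a−k_1)/(k_1 L₀))]
= [1/(1.70−0.283)] ln[(1.70/0.283)(1 − 2.49×1.417/(0.283×35.4))]
= (1/1.417) ln[6.007 × 0.6478] = 0.7057 × ln(3.891) = 0.7057 × 1.359 = 0.9589 d.
L(t_c) = L₀ e^(−k_1 t_c) = 35.4 × 0.7623 = 26.99 mg/L, and at the critical point k_a D_c = k_1 L, so D_c = (0.283/1.70) × 26.99 = 4.492 mg/L.
Minimum DO = C_s − D_c = 11.3 − 4.492 = 6.808 mg/L.
x_c = v t_c = 0.821 m/s × 0.9589 d × 86400 s/d = 68020 m ≈ 68.0 km.

t_c ≈ 0.959 d; D_c ≈ 4.49 mg/L; min DO ≈ 6.81 mg/L; x_c ≈ 68.0 km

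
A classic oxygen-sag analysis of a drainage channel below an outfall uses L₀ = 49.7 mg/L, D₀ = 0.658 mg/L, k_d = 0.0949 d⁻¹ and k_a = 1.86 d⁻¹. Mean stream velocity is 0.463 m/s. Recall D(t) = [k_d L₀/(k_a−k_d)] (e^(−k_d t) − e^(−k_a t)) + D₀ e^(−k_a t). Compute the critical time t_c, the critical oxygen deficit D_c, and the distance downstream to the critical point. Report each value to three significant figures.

At the critical point dD/dt = 0, so k_d L₀ e^(−k_d t) = k_a D. Substituting D(t) from the Streeter–Phelps equation and solving for t gives
t_c = ln[(k_a/k_d)(1 − D₀(k_a−k_d)/(k_d L₀))] / (k_a−k_d).
Here k_a−k_d = 1.765 d⁻¹ and 1 − D₀(k_a−k_d)/(k_d L₀) = 1 − 0.658×1.765/(0.0949×49.7) = 0.7538, so
t_c = ln(19.60 × 0.7538) / 1.765 = 2.693 / 1.765 = 1.526 d.
D_c = (k_d/k_a) L₀ e^(−k_d t_c) = (0.0949/1.86) × 49.7 × e^(−0.0949×1.526) = 0.05102 × 49.7 × 0.8652 = 2.194 mg/L.
x_c = v t_c = 0.463 m/s × 1.526 d × 86400 s/d = 61030 m ≈ 61.0 km.

t_c ≈ 1.53 d; D_c ≈ 2.19 mg/L; x_c ≈ 61.0 km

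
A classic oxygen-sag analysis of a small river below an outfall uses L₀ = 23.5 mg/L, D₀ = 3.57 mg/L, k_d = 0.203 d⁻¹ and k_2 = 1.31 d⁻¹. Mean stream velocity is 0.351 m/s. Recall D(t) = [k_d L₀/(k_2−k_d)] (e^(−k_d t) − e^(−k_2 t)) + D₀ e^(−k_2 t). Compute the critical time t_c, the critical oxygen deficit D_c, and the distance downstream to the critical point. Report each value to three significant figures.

At the critical point dD/dt = 0, so k_d L₀ e^(−k_d t) = k_2 D. Substituting D(t) from the Streeter–Phelps equation and solving for t gives
t_c = ln[(k_2/k_d)(1 − D₀(k_2−k_d)/(k_d L₀))] / (k_2−k_d).
Here k_2−k_d = 1.107 d⁻¹ and 1 − D₀(k_2−k_d)/(k_d L₀) = 1 − 3.57×1.107/(0.203×23.5) = 0.1716, so
t_c = ln(6.453 × 0.1716) / 1.107 = 0.1019 / 1.107 = 0.09201 d.
L(t_c) = L₀ e^(−k_d t_c) = 23.5 × 0.9815 = 23.07 mg/L, and at the critical point k_2 D_c = k_d L, so D_c = (0.203/1.31) × 23.07 = 3.574 mg/L.
x_c = v t_c = 0.351 m/s × 0.09201 d × 86400 s/d = 2790 m ≈ 2.79 km.

t_c ≈ 0.0920 d; D_c ≈ 3.57 mg/L; x_c ≈ 2.79 km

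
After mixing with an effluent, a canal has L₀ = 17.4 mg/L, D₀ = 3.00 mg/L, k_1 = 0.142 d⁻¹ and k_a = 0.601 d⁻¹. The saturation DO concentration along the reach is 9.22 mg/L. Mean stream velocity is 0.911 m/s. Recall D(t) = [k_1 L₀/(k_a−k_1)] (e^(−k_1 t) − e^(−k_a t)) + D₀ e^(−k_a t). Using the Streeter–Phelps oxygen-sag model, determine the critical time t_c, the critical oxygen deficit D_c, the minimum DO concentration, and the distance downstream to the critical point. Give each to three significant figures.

t_c = [1/(k_a−k_1)] ln[(k_a/k_1)(1 − D₀(k_a−k_1)/(k_1 L₀))]
= [1/(0.601−0.142)] ln[(0.601/0.142)(1 − 3.00×0.4590/(0.142×17.4))]
= (1/0.4590) ln[4.232 × 0.4427] = 2.179 × ln(1.874) = 2.179 × 0.6279 = 1.368 d.
L(t_c) = L₀ e^(−k_1 t_c) = 17.4 × 0.8235 = 14.33 mg/L, and at the critical point k_a D_c = k_1 L, so D_c = (0.142/0.601) × 14.33 = 3.385 mg/L.
Minimum DO = C_s − D_c = 9.22 − 3.385 = 5.835 mg/L.
x_c = v t_c = 0.911 m/s × 1.368 d × 86400 s/d = 107700 m ≈ 108 km.

t_c ≈ 1.37 d; D_c ≈ 3.39 mg/L; min DO ≈ 5.83 mg/L; x_c ≈ 108 km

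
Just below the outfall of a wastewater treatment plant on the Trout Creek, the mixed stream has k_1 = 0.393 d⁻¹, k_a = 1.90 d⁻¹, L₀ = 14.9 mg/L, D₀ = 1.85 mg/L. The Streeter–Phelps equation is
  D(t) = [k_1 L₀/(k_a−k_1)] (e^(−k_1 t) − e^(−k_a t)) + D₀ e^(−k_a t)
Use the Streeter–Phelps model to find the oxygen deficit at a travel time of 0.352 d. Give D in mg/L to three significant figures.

D ≈ 2.34 mg/L

k_1 L₀/(k_a−k_1) = 0.393×14.9/(1.90−0.393) = 5.856/1.507 = 3.886 mg/L.
e^(−k_1 t) = e^(−0.393×0.3520) = 0.8708; e^(−k_a t) = e^(−1.90×0.3520) = 0.5123.
D = 3.886 × (0.8708 − 0.5123) + 1.85 × 0.5123 = 1.393 + 0.9478 = 2.341 mg/L.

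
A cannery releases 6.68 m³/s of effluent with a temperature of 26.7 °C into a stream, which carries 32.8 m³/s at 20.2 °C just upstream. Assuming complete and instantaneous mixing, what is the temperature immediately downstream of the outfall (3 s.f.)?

Flow-weighted mixing: C = (Q_r C_r + Q_w C_w)/(Q_r + Q_w)
= (32.8×20.2 + 6.68×26.7)/(32.8 + 6.68) = 840.9/39.48 = 21.30 °C.

21.3 °C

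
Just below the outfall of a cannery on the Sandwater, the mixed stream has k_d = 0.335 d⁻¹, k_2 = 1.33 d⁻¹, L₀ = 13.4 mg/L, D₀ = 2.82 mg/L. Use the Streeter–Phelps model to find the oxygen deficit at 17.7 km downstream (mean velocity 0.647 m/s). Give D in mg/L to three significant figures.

D ≈ 2.95 mg/L

Travel time t = x/v = 17.7 km / (0.647 m/s) = 17700 m / 0.647 m/s = 27360 s = 0.3166 d.
k_d L₀/(k_2−k_d) = 0.335×13.4/(1.33−0.335) = 4.489/0.9950 = 4.512 mg/L.
e^(−k_d t) = e^(−0.335×0.3166) = 0.8994; e^(−k_2 t) = e^(−1.33×0.3166) = 0.6563.
D = 4.512 × (0.8994 − 0.6563) + 2.82 × 0.6563 = 1.097 + 1.851 = 2.947 mg/L.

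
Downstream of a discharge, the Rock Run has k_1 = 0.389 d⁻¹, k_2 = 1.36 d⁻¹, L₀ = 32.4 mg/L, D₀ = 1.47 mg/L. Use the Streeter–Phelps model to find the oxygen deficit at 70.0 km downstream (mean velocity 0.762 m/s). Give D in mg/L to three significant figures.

D ≈ 5.87 mg/L

Travel time t = x/v = 70.0 km / (0.762 m/s) = 70000 m / 0.762 m/s = 91860 s = 1.063 d.
k_1 L₀/(k_2−k_1) = 0.389×32.4/(1.36−0.389) = 12.60/0.9710 = 12.98 mg/L.
e^(−k_1 t) = e^(−0.389×1.063) = 0.6613; e^(−k_2 t) = e^(−1.36×1.063) = 0.2355.
D = 12.98 × (0.6613 − 0.2355) + 1.47 × 0.2355 = 5.526 + 0.3462 = 5.873 mg/L.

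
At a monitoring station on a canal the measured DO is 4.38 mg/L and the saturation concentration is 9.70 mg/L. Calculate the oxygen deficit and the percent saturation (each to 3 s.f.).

D ≈ 5.32 mg/L; 45.2 % saturation

D = C_s − C = 9.70 − 4.38 = 5.32 mg/L.
% saturation = 4.38/9.70 × 100 = 45.2 %.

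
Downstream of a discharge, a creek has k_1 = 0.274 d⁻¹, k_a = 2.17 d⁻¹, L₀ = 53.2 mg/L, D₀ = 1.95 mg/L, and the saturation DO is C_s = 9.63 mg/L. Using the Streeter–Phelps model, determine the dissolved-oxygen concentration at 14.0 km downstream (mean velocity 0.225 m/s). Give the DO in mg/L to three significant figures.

Travel time t = x/v = 14.0 km / (0.225 m/s) = 14000 m / 0.225 m/s = 62220 s = 0.7202 d.
k_1 L₀/(k_a−k_1) = 0.274×53.2/(2.17−0.274) = 14.58/1.896 = 7.688 mg/L.
e^(−k_1 t) = e^(−0.274×0.7202) = 0.8209; e^(−k_a t) = e^(−2.17×0.7202) = 0.2096.
D = 7.688 × (0.8209 − 0.2096) + 1.95 × 0.2096 = 4.700 + 0.4086 = 5.109 mg/L.
DO = C_s − D = 9.63 − 5.109 = 4.521 mg/L.

DO ≈ 4.52 mg/L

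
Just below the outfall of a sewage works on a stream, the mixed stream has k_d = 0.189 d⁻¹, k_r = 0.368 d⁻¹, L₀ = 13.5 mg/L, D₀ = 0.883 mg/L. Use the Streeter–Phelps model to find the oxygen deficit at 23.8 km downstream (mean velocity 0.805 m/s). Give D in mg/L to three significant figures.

D ≈ 1.57 mg/L

Travel time t = x/v = 23.8 km / (0.805 m/s) = 23800 m / 0.805 m/s = 29570 s = 0.3422 d.
k_d L₀/(k_r−k_d) = 0.189×13.5/(0.368−0.189) = 2.551/0.1790 = 14.25 mg/L.
e^(−k_d t) = e^(−0.189×0.3422) = 0.9374; e^(−k_r t) = e^(−0.368×0.3422) = 0.8817.
D = 14.25 × (0.9374 − 0.8817) + 0.883 × 0.8817 = 0.7939 + 0.7785 = 1.572 mg/L.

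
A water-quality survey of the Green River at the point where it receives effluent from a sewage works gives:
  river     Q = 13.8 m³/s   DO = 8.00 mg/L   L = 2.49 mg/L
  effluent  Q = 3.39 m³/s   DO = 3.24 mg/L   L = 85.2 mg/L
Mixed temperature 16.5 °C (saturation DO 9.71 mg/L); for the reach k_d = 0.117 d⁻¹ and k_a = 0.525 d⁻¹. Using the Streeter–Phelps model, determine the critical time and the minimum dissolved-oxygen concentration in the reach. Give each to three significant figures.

Mixed DO = (13.8×8.00 + 3.39×3.24)/(13.8+3.39) = 121.4/17.19 = 7.061 mg/L.
Mixed L₀ = (13.8×2.49 + 3.39×85.2)/(17.19) = 323.2/17.19 = 18.80 mg/L.
Initial deficit D₀ = C_s − DO₀ = 9.71 − 7.061 = 2.649 mg/L.
t_c = (1/0.4080) ln[(0.525/0.117)(1 − 2.649×0.4080/(0.117×18.80))] = 2.451 × ln(2.283) = 2.023 d.
D_c = (0.117/0.525) × 18.80 × e^(−0.117×2.023) = 0.2229 × 18.80 × 0.7892 = 3.307 mg/L.
Minimum DO = 9.71 − 3.307 = 6.403 mg/L.

t_c ≈ 2.02 d; minimum DO ≈ 6.40 mg/L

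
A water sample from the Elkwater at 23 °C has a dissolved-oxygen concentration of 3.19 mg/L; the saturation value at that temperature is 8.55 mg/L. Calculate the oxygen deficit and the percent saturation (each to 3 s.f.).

D ≈ 5.36 mg/L; 37.3 % saturation

D = C_s − C = 8.55 − 3.19 = 5.36 mg/L.
% saturation = 3.19/8.55 × 100 = 37.3 %.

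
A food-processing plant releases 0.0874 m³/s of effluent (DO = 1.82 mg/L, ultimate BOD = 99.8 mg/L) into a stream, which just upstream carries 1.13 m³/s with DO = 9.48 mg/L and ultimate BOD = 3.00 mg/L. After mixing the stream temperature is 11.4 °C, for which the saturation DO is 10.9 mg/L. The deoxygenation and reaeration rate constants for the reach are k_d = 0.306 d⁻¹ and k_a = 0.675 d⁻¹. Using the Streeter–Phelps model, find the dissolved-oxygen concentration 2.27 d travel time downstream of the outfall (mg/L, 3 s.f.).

Mixed DO = (1.13×9.48 + 0.0874×1.82)/(1.13+0.0874) = 10.87/1.217 = 8.930 mg/L.
Mixed L₀ = (1.13×3.00 + 0.0874×99.8)/(1.217) = 12.11/1.217 = 9.949 mg/L.
Initial deficit D₀ = C_s − DO₀ = 10.9 − 8.930 = 1.970 mg/L.
D(2.27) = [0.306×9.949/(0.675−0.306)](e^(−0.306×2.27) − e^(−0.675×2.27)) + 1.970 e^(−0.675×2.27)
= 8.251 × (0.4993 − 0.2160) + 1.970 × 0.2160 = 2.762 mg/L.
DO = 10.9 − 2.762 = 8.138 mg/L.

DO ≈ 8.14 mg/L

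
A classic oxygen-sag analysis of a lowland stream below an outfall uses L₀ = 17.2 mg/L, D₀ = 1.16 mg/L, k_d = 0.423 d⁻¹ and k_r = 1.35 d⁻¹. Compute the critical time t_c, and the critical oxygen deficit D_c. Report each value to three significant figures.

t_c ≈ 1.08 d; D_c ≈ 3.41 mg/L

At the critical point dD/dt = 0, so k_d L₀ e^(−k_d t) = k_r D. Substituting D(t) from the Streeter–Phelps equation and solving for t gives
t_c = ln[(k_r/k_d)(1 − D₀(k_r−k_d)/(k_d L₀))] / (k_r−k_d).
Here k_r−k_d = 0.9270 d⁻¹ and 1 − D₀(k_r−k_d)/(k_d L₀) = 1 − 1.16×0.9270/(0.423×17.2) = 0.8522, so
t_c = ln(3.191 × 0.8522) / 0.9270 = 1.001 / 0.9270 = 1.079 d.
D_c = (k_d/k_r) L₀ e^(−k_d t_c) = (0.423/1.35) × 17.2 × e^(−0.423×1.079) = 0.3133 × 17.2 × 0.6335 = 3.414 mg/L.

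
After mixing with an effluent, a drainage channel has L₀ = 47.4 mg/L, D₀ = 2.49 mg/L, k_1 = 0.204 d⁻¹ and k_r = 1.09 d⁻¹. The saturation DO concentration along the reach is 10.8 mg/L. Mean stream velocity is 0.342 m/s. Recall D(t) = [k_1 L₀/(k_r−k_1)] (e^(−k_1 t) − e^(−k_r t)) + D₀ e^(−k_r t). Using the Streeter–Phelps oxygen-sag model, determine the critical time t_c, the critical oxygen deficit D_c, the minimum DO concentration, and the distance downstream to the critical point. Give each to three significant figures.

t_c ≈ 1.60 d; D_c ≈ 6.40 mg/L; min DO ≈ 4.40 mg/L; x_c ≈ 47.3 km

At the critical point dD/dt = 0, so k_1 L₀ e^(−k_1 t) = k_r D. Substituting D(t) from the Streeter–Phelps equation and solving for t gives
t_c = ln[(k_r/k_1)(1 − D₀(k_r−k_1)/(k_1 L₀))] / (k_r−k_1).
Here k_r−k_1 = 0.8860 d⁻¹ and 1 − D₀(k_r−k_1)/(k_1 L₀) = 1 − 2.49×0.8860/(0.204×47.4) = 0.7718, so
t_c = ln(5.343 × 0.7718) / 0.8860 = 1.417 / 0.8860 = 1.599 d.
D_c = (k_1/k_r) L₀ e^(−k_1 t_c) = (0.204/1.09) × 47.4 × e^(−0.204×1.599) = 0.1872 × 47.4 × 0.7216 = 6.402 mg/L.
Minimum DO = C_s − D_c = 10.8 − 6.402 = 4.398 mg/L.
x_c = v t_c = 0.342 m/s × 1.599 d × 86400 s/d = 47250 m ≈ 47.3 km.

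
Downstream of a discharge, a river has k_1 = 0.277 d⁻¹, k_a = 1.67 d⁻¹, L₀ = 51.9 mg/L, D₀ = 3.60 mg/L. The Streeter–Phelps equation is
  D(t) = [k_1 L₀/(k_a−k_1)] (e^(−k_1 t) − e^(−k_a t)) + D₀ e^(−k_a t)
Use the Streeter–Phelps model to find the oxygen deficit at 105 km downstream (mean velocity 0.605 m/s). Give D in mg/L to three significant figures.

Travel time t = x/v = 105 km / (0.605 m/s) = 105000 m / 0.605 m/s = 173600 s = 2.009 d.
k_1 L₀/(k_a−k_1) = 0.277×51.9/(1.67−0.277) = 14.38/1.393 = 10.32 mg/L.
e^(−k_1 t) = e^(−0.277×2.009) = 0.5733; e^(−k_a t) = e^(−1.67×2.009) = 0.03492.
D = 10.32 × (0.5733 − 0.03492) + 3.60 × 0.03492 = 5.556 + 0.1257 = 5.682 mg/L.

D ≈ 5.68 mg/L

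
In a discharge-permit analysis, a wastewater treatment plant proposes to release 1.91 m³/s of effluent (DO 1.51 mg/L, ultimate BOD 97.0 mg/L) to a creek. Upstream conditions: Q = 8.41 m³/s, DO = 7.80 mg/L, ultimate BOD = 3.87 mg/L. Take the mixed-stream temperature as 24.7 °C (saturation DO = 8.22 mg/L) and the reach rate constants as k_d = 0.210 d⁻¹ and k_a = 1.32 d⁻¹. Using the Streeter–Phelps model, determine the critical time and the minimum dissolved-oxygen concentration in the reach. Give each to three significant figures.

Mixed DO = (8.41×7.80 + 1.91×1.51)/(8.41+1.91) = 68.48/10.32 = 6.636 mg/L.
Mixed L₀ = (8.41×3.87 + 1.91×97.0)/(10.32) = 217.8/10.32 = 21.11 mg/L.
Initial deficit D₀ = C_s − DO₀ = 8.22 − 6.636 = 1.584 mg/L.
t_c = (1/1.110) ln[(1.32/0.210)(1 − 1.584×1.110/(0.210×21.11))] = 0.9009 × ln(3.792) = 1.201 d.
D_c = (0.210/1.32) × 21.11 × e^(−0.210×1.201) = 0.1591 × 21.11 × 0.7771 = 2.609 mg/L.
Minimum DO = 8.22 − 2.609 = 5.611 mg/L.

t_c ≈ 1.20 d; minimum DO ≈ 5.61 mg/L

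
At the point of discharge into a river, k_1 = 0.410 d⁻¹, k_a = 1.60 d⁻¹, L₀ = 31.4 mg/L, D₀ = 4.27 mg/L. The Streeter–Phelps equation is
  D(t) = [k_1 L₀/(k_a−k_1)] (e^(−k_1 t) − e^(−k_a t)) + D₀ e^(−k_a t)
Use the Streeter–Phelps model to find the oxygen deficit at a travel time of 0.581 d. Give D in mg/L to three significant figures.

k_1 L₀/(k_a−k_1) = 0.410×31.4/(1.60−0.410) = 12.87/1.190 = 10.82 mg/L.
e^(−k_1 t) = e^(−0.410×0.5810) = 0.7880; e^(−k_a t) = e^(−1.60×0.5810) = 0.3947.
D = 10.82 × (0.7880 − 0.3947) + 4.27 × 0.3947 = 4.255 + 1.685 = 5.941 mg/L.

D ≈ 5.94 mg/L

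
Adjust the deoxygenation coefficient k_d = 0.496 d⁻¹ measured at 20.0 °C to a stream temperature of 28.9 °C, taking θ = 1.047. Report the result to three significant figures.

k_d ≈ 0.746 d⁻¹

k_d(T₂) = k_d(T₁) · θ^(T₂−T₁) = 0.496 × 1.047^(28.9−20.0)
= 0.496 × 1.047^8.90 = 0.496 × 1.505 = 0.7465 d⁻¹.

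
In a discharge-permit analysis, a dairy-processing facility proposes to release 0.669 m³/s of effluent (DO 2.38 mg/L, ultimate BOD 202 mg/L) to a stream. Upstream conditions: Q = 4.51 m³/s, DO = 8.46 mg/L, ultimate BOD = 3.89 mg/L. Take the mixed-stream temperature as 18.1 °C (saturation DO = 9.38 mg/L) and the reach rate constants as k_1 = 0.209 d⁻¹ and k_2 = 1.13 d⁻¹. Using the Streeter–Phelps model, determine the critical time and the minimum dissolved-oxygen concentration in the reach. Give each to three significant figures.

Mixed DO = (4.51×8.46 + 0.669×2.38)/(4.51+0.669) = 39.75/5.179 = 7.675 mg/L.
Mixed L₀ = (4.51×3.89 + 0.669×202)/(5.179) = 152.7/5.179 = 29.48 mg/L.
Initial deficit D₀ = C_s − DO₀ = 9.38 − 7.675 = 1.705 mg/L.
t_c = (1/0.9210) ln[(1.13/0.209)(1 − 1.705×0.9210/(0.209×29.48))] = 1.086 × ln(4.028) = 1.513 d.
D_c = (0.209/1.13) × 29.48 × e^(−0.209×1.513) = 0.1850 × 29.48 × 0.7289 = 3.975 mg/L.
Minimum DO = 9.38 − 3.975 = 5.405 mg/L.

t_c ≈ 1.51 d; minimum DO ≈ 5.41 mg/L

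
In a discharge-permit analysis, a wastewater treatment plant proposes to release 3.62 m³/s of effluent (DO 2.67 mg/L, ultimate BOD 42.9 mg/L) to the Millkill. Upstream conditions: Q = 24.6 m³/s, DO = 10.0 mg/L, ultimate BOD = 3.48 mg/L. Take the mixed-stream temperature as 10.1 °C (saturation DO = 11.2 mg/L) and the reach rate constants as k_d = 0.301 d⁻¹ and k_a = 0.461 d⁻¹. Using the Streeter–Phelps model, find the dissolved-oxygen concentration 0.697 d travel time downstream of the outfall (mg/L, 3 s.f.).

Mixed DO = (24.6×10.0 + 3.62×2.67)/(24.6+3.62) = 255.7/28.22 = 9.060 mg/L.
Mixed L₀ = (24.6×3.48 + 3.62×42.9)/(28.22) = 240.9/28.22 = 8.537 mg/L.
Initial deficit D₀ = C_s − DO₀ = 11.2 − 9.060 = 2.140 mg/L.
D(0.697) = [0.301×8.537/(0.461−0.301)](e^(−0.301×0.697) − e^(−0.461×0.697)) + 2.140 e^(−0.461×0.697)
= 16.06 × (0.8107 − 0.7252) + 2.140 × 0.7252 = 2.926 mg/L.
DO = 11.2 − 2.926 = 8.274 mg/L.

DO ≈ 8.27 mg/L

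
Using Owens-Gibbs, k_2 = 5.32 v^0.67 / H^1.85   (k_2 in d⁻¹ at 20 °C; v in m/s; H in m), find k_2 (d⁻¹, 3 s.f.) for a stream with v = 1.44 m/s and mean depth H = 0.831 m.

k_2 = 5.32 × 1.44^0.67 / 0.831^1.85 = 5.32 × 1.277 / 0.7100 = 9.566 d⁻¹.

k_2 ≈ 9.57 d⁻¹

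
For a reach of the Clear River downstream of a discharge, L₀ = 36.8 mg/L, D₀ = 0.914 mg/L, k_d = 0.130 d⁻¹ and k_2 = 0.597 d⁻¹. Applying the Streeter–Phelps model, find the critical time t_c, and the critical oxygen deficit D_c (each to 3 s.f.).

With k_2/k_d = 4.592 and 1 − D₀(k_2−k_d)/(k_d L₀) = 0.9108,
t_c = ln(4.592 × 0.9108) / (0.597 − 0.130) = ln(4.183) / 0.4670 = 1.431/0.4670 = 3.064 d.
L(t_c) = L₀ e^(−k_d t_c) = 36.8 × 0.6714 = 24.71 mg/L, and at the critical point k_2 D_c = k_d L, so D_c = (0.130/0.597) × 24.71 = 5.381 mg/L.

t_c ≈ 3.06 d; D_c ≈ 5.38 mg/L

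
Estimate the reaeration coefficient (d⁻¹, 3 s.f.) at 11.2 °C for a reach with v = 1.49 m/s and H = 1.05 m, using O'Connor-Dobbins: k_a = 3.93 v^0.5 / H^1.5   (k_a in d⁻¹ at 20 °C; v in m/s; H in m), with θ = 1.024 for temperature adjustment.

k_a ≈ 3.62 d⁻¹

k_a(20) = 3.93 × 1.49^0.5 / 1.05^1.5 = 3.93 × 1.221 / 1.076 = 4.459 d⁻¹.
k_a(11.2) = 4.459 × 1.024^(11.2−20) = 4.459 × 0.8116 = 3.619 d⁻¹.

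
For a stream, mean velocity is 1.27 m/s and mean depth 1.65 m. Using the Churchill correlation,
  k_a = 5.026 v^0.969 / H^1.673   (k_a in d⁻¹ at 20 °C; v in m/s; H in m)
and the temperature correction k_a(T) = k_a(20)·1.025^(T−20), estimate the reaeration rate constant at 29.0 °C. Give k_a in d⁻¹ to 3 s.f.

k_a ≈ 3.42 d⁻¹

k_a(20) = 5.026 × 1.27^0.969 / 1.65^1.673 = 5.026 × 1.261 / 2.311 = 2.741 d⁻¹.
k_a(29.0) = 2.741 × 1.025^(29.0−20) = 2.741 × 1.249 = 3.424 d⁻¹.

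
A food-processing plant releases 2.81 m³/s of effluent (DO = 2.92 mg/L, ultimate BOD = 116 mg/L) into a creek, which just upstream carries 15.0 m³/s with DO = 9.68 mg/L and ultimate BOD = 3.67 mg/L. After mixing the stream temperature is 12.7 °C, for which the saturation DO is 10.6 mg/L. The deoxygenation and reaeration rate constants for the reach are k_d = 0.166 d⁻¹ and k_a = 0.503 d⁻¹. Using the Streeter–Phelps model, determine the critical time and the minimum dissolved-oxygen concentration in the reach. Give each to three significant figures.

Mixed DO = (15.0×9.68 + 2.81×2.92)/(15.0+2.81) = 153.4/17.81 = 8.613 mg/L.
Mixed L₀ = (15.0×3.67 + 2.81×116)/(17.81) = 381.0/17.81 = 21.39 mg/L.
Initial deficit D₀ = C_s − DO₀ = 10.6 − 8.613 = 1.987 mg/L.
t_c = (1/0.3370) ln[(0.503/0.166)(1 − 1.987×0.3370/(0.166×21.39))] = 2.967 × ln(2.459) = 2.670 d.
D_c = (0.166/0.503) × 21.39 × e^(−0.166×2.670) = 0.3300 × 21.39 × 0.6420 = 4.533 mg/L.
Minimum DO = 10.6 − 4.533 = 6.067 mg/L.

t_c ≈ 2.67 d; minimum DO ≈ 6.07 mg/L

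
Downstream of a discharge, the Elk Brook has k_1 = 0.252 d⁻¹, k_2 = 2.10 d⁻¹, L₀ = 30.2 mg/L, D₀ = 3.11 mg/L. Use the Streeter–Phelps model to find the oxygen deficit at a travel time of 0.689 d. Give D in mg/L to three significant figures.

D ≈ 3.22 mg/L

k_1 L₀/(k_2−k_1) = 0.252×30.2/(2.10−0.252) = 7.610/1.848 = 4.118 mg/L.
e^(−k_1 t) = e^(−0.252×0.6890) = 0.8406; e^(−k_2 t) = e^(−2.10×0.6890) = 0.2353.
D = 4.118 × (0.8406 − 0.2353) + 3.11 × 0.2353 = 2.493 + 0.7318 = 3.225 mg/L.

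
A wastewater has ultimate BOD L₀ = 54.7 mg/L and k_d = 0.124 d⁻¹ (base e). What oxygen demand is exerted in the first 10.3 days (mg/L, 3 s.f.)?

y ≈ 39.4 mg/L

y_t = L₀(1 − e^(−k_d t)) = 54.7 × (1 − e^(−0.124×10.3))
= 54.7 × (1 − 0.2788) = 54.7 × 0.7212 = 39.45 mg/L.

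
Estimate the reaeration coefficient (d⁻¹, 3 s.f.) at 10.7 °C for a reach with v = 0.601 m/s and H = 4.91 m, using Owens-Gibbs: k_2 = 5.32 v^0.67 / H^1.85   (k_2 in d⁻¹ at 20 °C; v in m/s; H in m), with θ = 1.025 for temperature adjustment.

k_2 ≈ 0.158 d⁻¹

k_2(20) = 5.32 × 0.601^0.67 / 4.91^1.85 = 5.32 × 0.7110 / 18.99 = 0.1992 d⁻¹.
k_2(10.7) = 0.1992 × 1.025^(10.7−20) = 0.1992 × 0.7948 = 0.1583 d⁻¹.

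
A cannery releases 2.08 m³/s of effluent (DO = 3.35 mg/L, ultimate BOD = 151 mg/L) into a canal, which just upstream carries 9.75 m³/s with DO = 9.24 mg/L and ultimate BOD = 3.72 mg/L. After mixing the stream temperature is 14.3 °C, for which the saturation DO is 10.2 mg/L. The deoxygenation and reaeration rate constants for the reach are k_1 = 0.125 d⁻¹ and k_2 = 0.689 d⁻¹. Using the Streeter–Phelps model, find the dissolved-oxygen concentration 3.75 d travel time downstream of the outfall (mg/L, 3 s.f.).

Mixed DO = (9.75×9.24 + 2.08×3.35)/(9.75+2.08) = 97.06/11.83 = 8.204 mg/L.
Mixed L₀ = (9.75×3.72 + 2.08×151)/(11.83) = 350.3/11.83 = 29.62 mg/L.
Initial deficit D₀ = C_s − DO₀ = 10.2 − 8.204 = 1.996 mg/L.
D(3.75) = [0.125×29.62/(0.689−0.125)](e^(−0.125×3.75) − e^(−0.689×3.75)) + 1.996 e^(−0.689×3.75)
= 6.564 × (0.6258 − 0.07549) + 1.996 × 0.07549 = 3.763 mg/L.
DO = 10.2 − 3.763 = 6.437 mg/L.

DO ≈ 6.44 mg/L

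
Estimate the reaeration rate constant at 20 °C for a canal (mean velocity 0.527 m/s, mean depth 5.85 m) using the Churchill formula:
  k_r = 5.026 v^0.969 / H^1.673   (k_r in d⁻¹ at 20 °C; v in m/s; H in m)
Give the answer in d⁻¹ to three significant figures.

k_r ≈ 0.141 d⁻¹

k_r = 5.026 × 0.527^0.969 / 5.85^1.673 = 5.026 × 0.5376 / 19.21 = 0.1407 d⁻¹.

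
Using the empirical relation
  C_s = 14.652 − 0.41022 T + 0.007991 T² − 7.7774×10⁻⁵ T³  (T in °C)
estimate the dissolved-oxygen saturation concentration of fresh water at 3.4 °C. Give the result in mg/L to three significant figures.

C_s ≈ 13.3 mg/L

C_s = 14.652 − 0.41022×3.4 + 0.007991×3.4² − 7.7774×10⁻⁵×3.4³ = 13.35 mg/L.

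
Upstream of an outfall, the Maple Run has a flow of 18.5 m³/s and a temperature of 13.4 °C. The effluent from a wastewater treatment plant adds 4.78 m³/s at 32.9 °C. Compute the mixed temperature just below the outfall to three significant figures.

17.4 °C

Flow-weighted mixing: C = (Q_r C_r + Q_w C_w)/(Q_r + Q_w)
= (18.5×13.4 + 4.78×32.9)/(18.5 + 4.78) = 405.2/23.28 = 17.40 °C.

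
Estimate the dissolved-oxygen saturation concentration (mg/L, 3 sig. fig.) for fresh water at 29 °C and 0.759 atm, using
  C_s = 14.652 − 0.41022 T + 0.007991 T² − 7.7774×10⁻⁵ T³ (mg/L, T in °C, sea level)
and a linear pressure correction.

At sea level: C_s = 14.652 − 0.41022×29 + 0.007991×29² − 7.7774×10⁻⁵×29³ = 7.579 mg/L.
Pressure correction: C_s' = 7.579 × 0.759 = 5.753 mg/L.

C_s ≈ 5.75 mg/L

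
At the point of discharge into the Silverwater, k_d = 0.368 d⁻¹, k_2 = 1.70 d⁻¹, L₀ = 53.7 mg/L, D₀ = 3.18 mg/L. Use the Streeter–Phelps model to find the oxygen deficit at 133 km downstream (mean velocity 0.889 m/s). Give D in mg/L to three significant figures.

Travel time t = x/v = 133 km / (0.889 m/s) = 133000 m / 0.889 m/s = 149600 s = 1.732 d.
k_d L₀/(k_2−k_d) = 0.368×53.7/(1.70−0.368) = 19.76/1.332 = 14.84 mg/L.
e^(−k_d t) = e^(−0.368×1.732) = 0.5288; e^(−k_2 t) = e^(−1.70×1.732) = 0.05267.
D = 14.84 × (0.5288 − 0.05267) + 3.18 × 0.05267 = 7.063 + 0.1675 = 7.231 mg/L.

D ≈ 7.23 mg/L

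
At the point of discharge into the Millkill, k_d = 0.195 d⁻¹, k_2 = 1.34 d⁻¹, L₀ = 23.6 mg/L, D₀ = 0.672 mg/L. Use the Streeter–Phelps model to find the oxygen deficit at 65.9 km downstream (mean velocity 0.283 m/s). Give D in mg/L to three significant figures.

D ≈ 2.29 mg/L

Travel time t = x/v = 65.9 km / (0.283 m/s) = 65900 m / 0.283 m/s = 232900 s = 2.695 d.
k_d L₀/(k_2−k_d) = 0.195×23.6/(1.34−0.195) = 4.602/1.145 = 4.019 mg/L.
e^(−k_d t) = e^(−0.195×2.695) = 0.5912; e^(−k_2 t) = e^(−1.34×2.695) = 0.02701.
D = 4.019 × (0.5912 − 0.02701) + 0.672 × 0.02701 = 2.268 + 0.01815 = 2.286 mg/L.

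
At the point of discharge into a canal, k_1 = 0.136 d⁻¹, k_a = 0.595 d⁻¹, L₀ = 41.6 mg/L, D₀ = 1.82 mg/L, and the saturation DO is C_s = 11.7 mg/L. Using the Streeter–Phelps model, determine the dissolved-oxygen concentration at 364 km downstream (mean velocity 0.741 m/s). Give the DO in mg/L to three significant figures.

Travel time t = x/v = 364 km / (0.741 m/s) = 364000 m / 0.741 m/s = 491200 s = 5.686 d.
k_1 L₀/(k_a−k_1) = 0.136×41.6/(0.595−0.136) = 5.658/0.4590 = 12.33 mg/L.
e^(−k_1 t) = e^(−0.136×5.686) = 0.4615; e^(−k_a t) = e^(−0.595×5.686) = 0.03395.
D = 12.33 × (0.4615 − 0.03395) + 1.82 × 0.03395 = 5.270 + 0.06179 = 5.332 mg/L.
DO = C_s − D = 11.7 − 5.332 = 6.368 mg/L.

DO ≈ 6.37 mg/L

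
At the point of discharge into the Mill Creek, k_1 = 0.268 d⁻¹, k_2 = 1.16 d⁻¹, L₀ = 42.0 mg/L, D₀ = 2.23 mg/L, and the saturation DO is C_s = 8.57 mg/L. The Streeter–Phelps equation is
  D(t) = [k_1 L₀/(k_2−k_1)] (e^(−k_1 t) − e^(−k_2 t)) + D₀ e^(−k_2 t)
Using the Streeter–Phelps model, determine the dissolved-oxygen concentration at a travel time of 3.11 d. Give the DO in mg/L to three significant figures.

k_1 L₀/(k_2−k_1) = 0.268×42.0/(1.16−0.268) = 11.26/0.8920 = 12.62 mg/L.
e^(−k_1 t) = e^(−0.268×3.110) = 0.4345; e^(−k_2 t) = e^(−1.16×3.110) = 0.02712.
D = 12.62 × (0.4345 − 0.02712) + 2.23 × 0.02712 = 5.141 + 0.06047 = 5.202 mg/L.
DO = C_s − D = 8.57 − 5.202 = 3.368 mg/L.

DO ≈ 3.37 mg/L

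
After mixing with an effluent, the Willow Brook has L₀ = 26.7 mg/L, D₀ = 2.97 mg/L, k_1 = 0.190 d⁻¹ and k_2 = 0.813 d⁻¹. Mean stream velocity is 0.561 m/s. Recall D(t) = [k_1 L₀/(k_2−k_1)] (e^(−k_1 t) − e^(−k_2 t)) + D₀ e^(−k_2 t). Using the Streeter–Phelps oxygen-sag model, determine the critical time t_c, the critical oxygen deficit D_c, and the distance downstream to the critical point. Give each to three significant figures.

t_c ≈ 1.61 d; D_c ≈ 4.60 mg/L; x_c ≈ 77.8 km

At the critical point dD/dt = 0, so k_1 L₀ e^(−k_1 t) = k_2 D. Substituting D(t) from the Streeter–Phelps equation and solving for t gives
t_c = ln[(k_2/k_1)(1 − D₀(k_2−k_1)/(k_1 L₀))] / (k_2−k_1).
Here k_2−k_1 = 0.6230 d⁻¹ and 1 − D₀(k_2−k_1)/(k_1 L₀) = 1 − 2.97×0.6230/(0.190×26.7) = 0.6353, so
t_c = ln(4.279 × 0.6353) / 0.6230 = 1.000 / 0.6230 = 1.605 d.
D_c = (k_1/k_2) L₀ e^(−k_1 t_c) = (0.190/0.813) × 26.7 × e^(−0.190×1.605) = 0.2337 × 26.7 × 0.7371 = 4.600 mg/L.
x_c = v t_c = 0.561 m/s × 1.605 d × 86400 s/d = 77800 m ≈ 77.8 km.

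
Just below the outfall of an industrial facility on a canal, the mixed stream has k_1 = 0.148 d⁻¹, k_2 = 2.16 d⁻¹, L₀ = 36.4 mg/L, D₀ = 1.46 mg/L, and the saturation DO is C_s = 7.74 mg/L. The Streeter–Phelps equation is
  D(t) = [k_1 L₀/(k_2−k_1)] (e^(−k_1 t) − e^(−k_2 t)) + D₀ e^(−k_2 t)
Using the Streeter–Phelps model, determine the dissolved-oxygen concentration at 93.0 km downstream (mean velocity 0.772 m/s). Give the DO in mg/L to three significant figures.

DO ≈ 5.62 mg/L

Travel time t = x/v = 93.0 km / (0.772 m/s) = 93000 m / 0.772 m/s = 120500 s = 1.394 d.
k_1 L₀/(k_2−k_1) = 0.148×36.4/(2.16−0.148) = 5.387/2.012 = 2.678 mg/L.
e^(−k_1 t) = e^(−0.148×1.394) = 0.8135; e^(−k_2 t) = e^(−2.16×1.394) = 0.04921.
D = 2.678 × (0.8135 − 0.04921) + 1.46 × 0.04921 = 2.047 + 0.07185 = 2.118 mg/L.
DO = C_s − D = 7.74 − 2.118 = 5.622 mg/L.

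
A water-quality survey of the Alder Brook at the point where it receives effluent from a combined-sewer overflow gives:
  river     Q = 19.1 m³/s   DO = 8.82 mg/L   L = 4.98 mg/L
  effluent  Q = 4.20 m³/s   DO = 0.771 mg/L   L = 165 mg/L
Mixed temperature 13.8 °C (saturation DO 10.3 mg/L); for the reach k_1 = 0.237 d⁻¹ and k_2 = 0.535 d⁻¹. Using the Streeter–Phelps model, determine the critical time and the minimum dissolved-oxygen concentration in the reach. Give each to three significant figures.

Mixed DO = (19.1×8.82 + 4.20×0.771)/(19.1+4.20) = 171.7/23.30 = 7.369 mg/L.
Mixed L₀ = (19.1×4.98 + 4.20×165)/(23.30) = 788.1/23.30 = 33.82 mg/L.
Initial deficit D₀ = C_s − DO₀ = 10.3 − 7.369 = 2.931 mg/L.
t_c = (1/0.2980) ln[(0.535/0.237)(1 − 2.931×0.2980/(0.237×33.82))] = 3.356 × ln(2.011) = 2.345 d.
D_c = (0.237/0.535) × 33.82 × e^(−0.237×2.345) = 0.4430 × 33.82 × 0.5736 = 8.595 mg/L.
Minimum DO = 10.3 − 8.595 = 1.705 mg/L.

t_c ≈ 2.35 d; minimum DO ≈ 1.70 mg/L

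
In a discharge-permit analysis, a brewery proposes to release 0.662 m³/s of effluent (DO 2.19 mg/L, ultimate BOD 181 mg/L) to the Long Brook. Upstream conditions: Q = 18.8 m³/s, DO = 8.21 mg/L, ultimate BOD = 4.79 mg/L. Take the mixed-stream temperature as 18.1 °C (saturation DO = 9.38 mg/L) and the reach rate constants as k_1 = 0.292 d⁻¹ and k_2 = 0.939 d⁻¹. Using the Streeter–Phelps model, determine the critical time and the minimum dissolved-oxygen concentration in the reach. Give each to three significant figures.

Mixed DO = (18.8×8.21 + 0.662×2.19)/(18.8+0.662) = 155.8/19.46 = 8.005 mg/L.
Mixed L₀ = (18.8×4.79 + 0.662×181)/(19.46) = 209.9/19.46 = 10.78 mg/L.
Initial deficit D₀ = C_s − DO₀ = 9.38 − 8.005 = 1.375 mg/L.
t_c = (1/0.6470) ln[(0.939/0.292)(1 − 1.375×0.6470/(0.292×10.78))] = 1.546 × ln(2.307) = 1.292 d.
D_c = (0.292/0.939) × 10.78 × e^(−0.292×1.292) = 0.3110 × 10.78 × 0.6857 = 2.299 mg/L.
Minimum DO = 9.38 − 2.299 = 7.081 mg/L.

t_c ≈ 1.29 d; minimum DO ≈ 7.08 mg/L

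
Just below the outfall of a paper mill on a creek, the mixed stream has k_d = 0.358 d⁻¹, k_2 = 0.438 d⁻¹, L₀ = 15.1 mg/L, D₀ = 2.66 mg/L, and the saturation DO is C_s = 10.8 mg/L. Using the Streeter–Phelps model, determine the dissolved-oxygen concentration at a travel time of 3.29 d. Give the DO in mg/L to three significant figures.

DO ≈ 5.35 mg/L

k_d L₀/(k_2−k_d) = 0.358×15.1/(0.438−0.358) = 5.406/0.08000 = 67.57 mg/L.
e^(−k_d t) = e^(−0.358×3.290) = 0.3079; e^(−k_2 t) = e^(−0.438×3.290) = 0.2367.
D = 67.57 × (0.3079 − 0.2367) + 2.66 × 0.2367 = 4.815 + 0.6296 = 5.445 mg/L.
DO = C_s − D = 10.8 − 5.445 = 5.355 mg/L.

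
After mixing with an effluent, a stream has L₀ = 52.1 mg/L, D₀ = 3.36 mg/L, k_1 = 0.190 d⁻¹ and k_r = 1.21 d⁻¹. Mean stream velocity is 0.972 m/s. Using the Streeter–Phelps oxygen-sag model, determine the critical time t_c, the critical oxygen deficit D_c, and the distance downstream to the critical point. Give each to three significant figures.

t_c ≈ 1.40 d; D_c ≈ 6.27 mg/L; x_c ≈ 117 km

With k_r/k_1 = 6.368 and 1 − D₀(k_r−k_1)/(k_1 L₀) = 0.6538,
t_c = ln(6.368 × 0.6538) / (1.21 − 0.190) = ln(4.164) / 1.020 = 1.426/1.020 = 1.398 d.
L(t_c) = L₀ e^(−k_1 t_c) = 52.1 × 0.7667 = 39.94 mg/L, and at the critical point k_r D_c = k_1 L, so D_c = (0.190/1.21) × 39.94 = 6.272 mg/L.
x_c = v t_c = 0.972 m/s × 1.398 d × 86400 s/d = 117400 m ≈ 117 km.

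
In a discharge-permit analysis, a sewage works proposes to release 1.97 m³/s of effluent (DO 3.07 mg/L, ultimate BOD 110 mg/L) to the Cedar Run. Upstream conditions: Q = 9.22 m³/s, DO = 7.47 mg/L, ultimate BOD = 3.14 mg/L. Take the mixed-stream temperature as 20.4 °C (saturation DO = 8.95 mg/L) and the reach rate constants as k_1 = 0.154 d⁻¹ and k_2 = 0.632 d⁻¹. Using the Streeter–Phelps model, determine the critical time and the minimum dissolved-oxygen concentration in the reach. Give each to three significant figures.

Mixed DO = (9.22×7.47 + 1.97×3.07)/(9.22+1.97) = 74.92/11.19 = 6.695 mg/L.
Mixed L₀ = (9.22×3.14 + 1.97×110)/(11.19) = 245.7/11.19 = 21.95 mg/L.
Initial deficit D₀ = C_s − DO₀ = 8.95 − 6.695 = 2.255 mg/L.
t_c = (1/0.4780) ln[(0.632/0.154)(1 − 2.255×0.4780/(0.154×21.95))] = 2.092 × ln(2.796) = 2.151 d.
D_c = (0.154/0.632) × 21.95 × e^(−0.154×2.151) = 0.2437 × 21.95 × 0.7180 = 3.841 mg/L.
Minimum DO = 8.95 − 3.841 = 5.109 mg/L.

t_c ≈ 2.15 d; minimum DO ≈ 5.11 mg/L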